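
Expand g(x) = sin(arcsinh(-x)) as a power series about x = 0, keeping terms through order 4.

x^3/3 - x

Let u equal the inner series; expand the outer function in u and truncate.
g(0) = 0
g′(0) = -1
g′′(0) = 0
g′′′(0) = 2
g^(4)(0) = 0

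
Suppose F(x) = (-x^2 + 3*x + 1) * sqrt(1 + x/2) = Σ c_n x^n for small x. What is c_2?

Shift and add copies of the series according to the polynomial's terms.

-9/32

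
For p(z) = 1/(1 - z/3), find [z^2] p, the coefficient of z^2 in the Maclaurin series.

Compute the successive derivatives at the expansion point and divide by k!.
p(0) = 1
p′(0) = 1/3
p′′(0) = 2/9
So c_2 = p′′(0)/2! = 1/9.

1/9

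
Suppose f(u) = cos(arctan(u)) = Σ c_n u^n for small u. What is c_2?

Plug the Maclaurin series of the inner function into that of the outer and collect terms.
f(0) = 1
f′(0) = 0
f′′(0) = -1
The Taylor polynomial is Σ f^(k)(0)/k! · u^k.

-1/2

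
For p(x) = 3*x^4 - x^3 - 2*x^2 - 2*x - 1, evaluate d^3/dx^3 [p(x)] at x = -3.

-222

The coefficient of (x + 3)^3 in the expansion is -37, so p′′′(-3) = 3! * (-37) = -222.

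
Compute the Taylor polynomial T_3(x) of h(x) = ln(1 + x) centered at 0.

x^3/3 - x^2/2 + x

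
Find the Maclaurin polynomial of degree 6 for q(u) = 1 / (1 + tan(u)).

Expand as Σ (-1)^k u^k with u equal to the inner function's series.
[u^0] = 1;  [u^1] = -1;  [u^2] = 1;  [u^3] = -4/3;  [u^4] = 5/3;  [u^5] = -32/15;  [u^6] = 122/45.

122*u^6/45 - 32*u^5/15 + 5*u^4/3 - 4*u^3/3 + u^2 - u + 1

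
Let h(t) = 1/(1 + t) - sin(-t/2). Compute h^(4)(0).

24

Add the two expansions coefficient-wise.
From the series, [t^4] h = 1; multiply by 4! = 24 to get 24.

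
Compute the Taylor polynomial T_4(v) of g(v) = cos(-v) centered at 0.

g(0) = 1
g′(0) = 0
g′′(0) = -1
g′′′(0) = 0
g^(4)(0) = 1

v^4/24 - v^2/2 + 1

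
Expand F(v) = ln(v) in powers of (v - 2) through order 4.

F(2) = ln(2)
F′(2) = 1/2
F′′(2) = -1/4
F′′′(2) = 1/4
F^(4)(2) = -3/8
The Taylor polynomial is Σ F^(k)(2)/k! · (v - 2)^k.

-(v - 2)^4/64 + (v - 2)^3/24 - (v - 2)^2/8 + (v - 2)/2 + ln(2)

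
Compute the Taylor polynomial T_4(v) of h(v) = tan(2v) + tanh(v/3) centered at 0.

Add the two expansions coefficient-wise.

215*v^3/81 + 7*v/3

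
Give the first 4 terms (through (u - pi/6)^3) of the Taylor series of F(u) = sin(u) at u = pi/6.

Differentiate repeatedly and evaluate at the center.
[(u - pi/6)^0] = 1/2;  [(u - pi/6)^1] = sqrt(3)/2;  [(u - pi/6)^2] = -1/4;  [(u - pi/6)^3] = -sqrt(3)/12.

-sqrt(3)*(u - pi/6)^3/12 - (u - pi/6)^2/4 + sqrt(3)*(u - pi/6)/2 + 1/2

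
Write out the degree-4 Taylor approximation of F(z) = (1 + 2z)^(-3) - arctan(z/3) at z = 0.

Add the two expansions coefficient-wise.
F(0) = 1
F′(0) = -19/3
F′′(0) = 48
F′′′(0) = -375*2^(82/279)*3^(182/279)*5^(140/279)*7^(166/279)/14
F^(4)(0) = 5760
The Taylor polynomial is Σ F^(k)(0)/k! · z^k.

240*z^4 - 125*2^(82/279)*3^(182/279)*5^(140/279)*7^(166/279)*z^3/28 + 24*z^2 - 19*z/3 + 1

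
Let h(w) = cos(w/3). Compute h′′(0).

-1/9

From the series, [w^2] h = -1/18; multiply by 2! = 2 to get -1/9.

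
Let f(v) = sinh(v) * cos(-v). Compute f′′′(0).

-2

Take the Cauchy product of the two expansions.
The coefficient of v^3 in the expansion is -1/3, so f′′′(0) = 3! * (-1/3) = -2.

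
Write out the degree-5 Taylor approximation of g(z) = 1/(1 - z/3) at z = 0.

[z^0] = 1;  [z^1] = 1/3;  [z^2] = 1/9;  [z^3] = 1/27;  [z^4] = 1/81;  [z^5] = 1/243.

z^5/243 + z^4/81 + z^3/27 + z^2/9 + z/3 + 1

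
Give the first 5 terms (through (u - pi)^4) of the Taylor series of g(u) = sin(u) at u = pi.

(u - pi)^3/6 - (u - pi)

g(pi) = 0
g′(pi) = -1
g′′(pi) = 0
g′′′(pi) = 1
g^(4)(pi) = 0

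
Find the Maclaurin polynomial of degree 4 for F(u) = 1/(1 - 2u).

F(0) = 1
F′(0) = 2
F′′(0) = 8
F′′′(0) = 48
F^(4)(0) = 384
Then c_k = F^(k)(0)/k! gives each Taylor coefficient.

16*u^4 + 8*u^3 + 4*u^2 + 2*u + 1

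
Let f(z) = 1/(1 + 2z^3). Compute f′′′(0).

The coefficient of z^3 in the expansion is -2, so f′′′(0) = 3! * (-2) = -12.

-12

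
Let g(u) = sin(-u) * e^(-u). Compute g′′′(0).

-2

Multiply the two series term by term and collect like powers.
The coefficient of u^3 in the expansion is -1/3, so g′′′(0) = 3! * (-1/3) = -2.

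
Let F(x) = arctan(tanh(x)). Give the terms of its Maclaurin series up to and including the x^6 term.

2*x^5/3 - 2*x^3/3 + x

Substitute the inner expansion into the outer series and collect powers.
F(0) = 0
F′(0) = 1
F′′(0) = 0
F′′′(0) = -4
F^(4)(0) = 0
F^(5)(0) = 80
F^(6)(0) = 0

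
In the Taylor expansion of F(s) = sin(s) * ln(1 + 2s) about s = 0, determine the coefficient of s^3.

Write out both Maclaurin series and multiply, keeping only the needed powers.
[s^0] = 0;  [s^1] = 0;  [s^2] = 2;  [s^3] = -2.
So c_3 = F′′′(0)/3! = -2.

-2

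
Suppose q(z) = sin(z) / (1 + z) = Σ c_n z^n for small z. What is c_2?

Multiply the two series term by term and collect like powers.
q(0) = 0
q′(0) = 1
q′′(0) = -2

-1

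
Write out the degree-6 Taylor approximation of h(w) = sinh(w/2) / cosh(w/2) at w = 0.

Write the quotient as an unknown series and match coefficients against numerator = denominator · series.
h(0) = 0
h′(0) = 1/2
h′′(0) = 0
h′′′(0) = -1/4
h^(4)(0) = 0
h^(5)(0) = 1/2
h^(6)(0) = 0

w^5/240 - w^3/24 + w/2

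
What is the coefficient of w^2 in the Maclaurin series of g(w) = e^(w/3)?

1/18

Differentiate repeatedly and evaluate at the center.
So c_2 = g′′(0)/2! = 1/18.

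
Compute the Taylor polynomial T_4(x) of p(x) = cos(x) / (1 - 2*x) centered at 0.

337*x^4/24 + 7*x^3 + 7*x^2/2 + 2*x + 1

Expand 1/(denominator) as a geometric series and multiply by the numerator's series.
p(0) = 1
p′(0) = 2
p′′(0) = 7
p′′′(0) = 42
p^(4)(0) = 337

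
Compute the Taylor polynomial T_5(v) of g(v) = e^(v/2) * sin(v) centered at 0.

-19*v^5/1920 - v^4/16 - v^3/24 + v^2/2 + v

Take the Cauchy product of the two expansions.
g(0) = 0
g′(0) = 1
g′′(0) = 1
g′′′(0) = -1/4
g^(4)(0) = -3/2
g^(5)(0) = -19/16
Dividing each by k! gives the coefficients c_0, ..., c_5.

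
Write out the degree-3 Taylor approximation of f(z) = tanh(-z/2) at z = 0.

z^3/24 - z/2

Differentiate repeatedly and evaluate at the center.
f(0) = 0
f′(0) = -1/2
f′′(0) = 0
f′′′(0) = 1/4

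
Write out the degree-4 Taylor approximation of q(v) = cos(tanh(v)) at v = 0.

3*v^4/8 - v^2/2 + 1

Plug the Maclaurin series of the inner function into that of the outer and collect terms.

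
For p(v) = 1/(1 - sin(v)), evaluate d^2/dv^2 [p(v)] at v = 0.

2

Plug the Maclaurin series of the inner function into that of the outer and collect terms.
The coefficient of v^2 in the expansion is 1, so p′′(0) = 2! * (1) = 2.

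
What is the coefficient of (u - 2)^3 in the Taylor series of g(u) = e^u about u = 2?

e^(2)/6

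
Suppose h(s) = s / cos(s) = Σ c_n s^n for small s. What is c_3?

1/2

Write the quotient as an unknown series and match coefficients against numerator = denominator · series.
h(0) = 0
h′(0) = 1
h′′(0) = 0
h′′′(0) = 3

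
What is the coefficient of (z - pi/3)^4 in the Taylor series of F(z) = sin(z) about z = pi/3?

sqrt(3)/48

Use the known series and substitute for the argument.
F(pi/3) = sqrt(3)/2
F′(pi/3) = 1/2
F′′(pi/3) = -sqrt(3)/2
F′′′(pi/3) = -1/2
F^(4)(pi/3) = sqrt(3)/2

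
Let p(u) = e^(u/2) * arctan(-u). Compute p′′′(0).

5/4

Write out both Maclaurin series and multiply, keeping only the needed powers.
The coefficient of u^3 in the expansion is 5/24, so p′′′(0) = 3! * (5/24) = 5/4.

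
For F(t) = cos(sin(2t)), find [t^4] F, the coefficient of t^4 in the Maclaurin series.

Plug the Maclaurin series of the inner function into that of the outer and collect terms.
F(0) = 1
F′(0) = 0
F′′(0) = -4
F′′′(0) = 0
F^(4)(0) = 80
So c_4 = F^(4)(0)/4! = 10/3.

10/3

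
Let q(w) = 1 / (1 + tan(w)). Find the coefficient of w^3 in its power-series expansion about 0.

-4/3

Expand as Σ (-1)^k u^k with u equal to the inner function's series.
q(0) = 1
q′(0) = -1
q′′(0) = 2
q′′′(0) = -8
The Taylor polynomial is Σ q^(k)(0)/k! · w^k.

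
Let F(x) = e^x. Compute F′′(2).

The coefficient of (x - 2)^2 in the expansion is e^(2)/2, so F′′(2) = 2! * (e^(2)/2) = e^(2).

e^(2)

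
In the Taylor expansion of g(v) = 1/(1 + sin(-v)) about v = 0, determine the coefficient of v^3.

Substitute the inner expansion into the outer series and collect powers.
[v^0] = 1;  [v^1] = 1;  [v^2] = 1;  [v^3] = 5/6.
So c_3 = g′′′(0)/3! = 5/6.

5/6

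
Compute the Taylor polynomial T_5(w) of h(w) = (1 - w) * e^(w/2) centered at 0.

-3*w^5/1280 - 7*w^4/384 - 5*w^3/48 - 3*w^2/8 - w/2 + 1

Multiply each power in the prefactor through the base expansion.
h(0) = 1
h′(0) = -1/2
h′′(0) = -3/4
h′′′(0) = -5/8
h^(4)(0) = -7/16
h^(5)(0) = -9/32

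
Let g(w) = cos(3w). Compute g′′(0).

From the series, [w^2] g = -9/2; multiply by 2! = 2 to get -9.

-9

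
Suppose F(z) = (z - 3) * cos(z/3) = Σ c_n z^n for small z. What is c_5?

1/1944

Shift and add copies of the series according to the polynomial's terms.
[z^0] = -3;  [z^1] = 1;  [z^2] = 1/6;  [z^3] = -1/18;  [z^4] = -1/648;  [z^5] = 1/1944.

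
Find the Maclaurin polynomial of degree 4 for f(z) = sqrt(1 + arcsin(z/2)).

Let u equal the inner series; expand the outer function in u and truncate.
[z^0] = 1;  [z^1] = 1/4;  [z^2] = -1/32;  [z^3] = 7/384;  [z^4] = -31/6144.

-31*z^4/6144 + 7*z^3/384 - z^2/32 + z/4 + 1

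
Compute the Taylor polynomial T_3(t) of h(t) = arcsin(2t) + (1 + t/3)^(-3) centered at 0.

Add the two expansions coefficient-wise.
h(0) = 1
h′(0) = 1
h′′(0) = 4/3
h′′′(0) = 52/9

26*t^3/27 + 2*t^2/3 + t + 1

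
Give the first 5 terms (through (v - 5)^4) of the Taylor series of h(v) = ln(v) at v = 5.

h(5) = ln(5)
h′(5) = 1/5
h′′(5) = -1/25
h′′′(5) = 2/125
h^(4)(5) = -6/625

-(v - 5)^4/2500 + (v - 5)^3/375 - (v - 5)^2/50 + (v - 5)/5 + ln(5)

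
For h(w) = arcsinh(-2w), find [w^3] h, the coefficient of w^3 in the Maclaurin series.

c_3 = h′′′(0)/3! = 4/3.

4/3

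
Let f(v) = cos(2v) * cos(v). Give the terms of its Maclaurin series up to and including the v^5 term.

Expand each factor separately, then convolve coefficients.
f(0) = 1
f′(0) = 0
f′′(0) = -5
f′′′(0) = 0
f^(4)(0) = 41
f^(5)(0) = 0
Then c_k = f^(k)(0)/k! gives each Taylor coefficient.

41*v^4/24 - 5*v^2/2 + 1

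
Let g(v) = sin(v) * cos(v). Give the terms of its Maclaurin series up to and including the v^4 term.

Take the Cauchy product of the two expansions.
g(0) = 0
g′(0) = 1
g′′(0) = 0
g′′′(0) = -4
g^(4)(0) = 0
Then c_k = g^(k)(0)/k! gives each Taylor coefficient.

-2*v^3/3 + v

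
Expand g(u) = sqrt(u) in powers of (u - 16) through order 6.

-21*(u - 16)^6/4294967296 + 7*(u - 16)^5/67108864 - 5*(u - 16)^4/2097152 + (u - 16)^3/16384 - (u - 16)^2/512 + (u - 16)/8 + 4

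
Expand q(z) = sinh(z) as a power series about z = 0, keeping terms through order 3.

z^3/6 + z

q(0) = 0
q′(0) = 1
q′′(0) = 0
q′′′(0) = 1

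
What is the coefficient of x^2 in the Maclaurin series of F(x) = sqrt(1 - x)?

-1/8

F(0) = 1
F′(0) = -1/2
F′′(0) = -1/4
So c_2 = F′′(0)/2! = -1/8.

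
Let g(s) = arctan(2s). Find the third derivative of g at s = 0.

-16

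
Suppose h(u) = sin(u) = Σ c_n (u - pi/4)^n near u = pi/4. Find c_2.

-sqrt(2)/4

Use the known series and substitute for the argument.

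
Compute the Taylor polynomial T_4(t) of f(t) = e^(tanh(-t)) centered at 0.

-7*t^4/24 + t^3/6 + t^2/2 - t + 1

Plug the Maclaurin series of the inner function into that of the outer and collect terms.
f(0) = 1
f′(0) = -1
f′′(0) = 1
f′′′(0) = 1
f^(4)(0) = -7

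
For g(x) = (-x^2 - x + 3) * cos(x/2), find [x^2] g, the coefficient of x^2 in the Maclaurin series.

-11/8

Multiply each power in the prefactor through the base expansion.
g(0) = 3
g′(0) = -1
g′′(0) = -11/4
So c_2 = g′′(0)/2! = -11/8.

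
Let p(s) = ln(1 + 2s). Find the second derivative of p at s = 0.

-4

Differentiate repeatedly and evaluate at the center.
From the series, [s^2] p = -2; multiply by 2! = 2 to get -4.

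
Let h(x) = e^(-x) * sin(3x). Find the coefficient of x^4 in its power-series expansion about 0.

Write out both Maclaurin series and multiply, keeping only the needed powers.
h(0) = 0
h′(0) = 3
h′′(0) = -6
h′′′(0) = -18
h^(4)(0) = 96
The Taylor polynomial is Σ h^(k)(0)/k! · x^k.

4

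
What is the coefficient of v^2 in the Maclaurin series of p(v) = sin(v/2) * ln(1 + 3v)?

3/2

Write out both Maclaurin series and multiply, keeping only the needed powers.
p(0) = 0
p′(0) = 0
p′′(0) = 3
So c_2 = p′′(0)/2! = 3/2.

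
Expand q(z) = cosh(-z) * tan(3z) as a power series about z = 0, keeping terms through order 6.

Multiply the two series term by term and collect like powers.
q(0) = 0
q′(0) = 3
q′′(0) = 0
q′′′(0) = 63
q^(4)(0) = 0
q^(5)(0) = 4443
q^(6)(0) = 0
Dividing each by k! gives the coefficients c_0, ..., c_6.

1481*z^5/40 + 21*z^3/2 + 3*z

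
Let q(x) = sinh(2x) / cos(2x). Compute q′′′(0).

Invert the denominator's series and multiply.
From the series, [x^3] q = 16/3; multiply by 3! = 6 to get 32.

32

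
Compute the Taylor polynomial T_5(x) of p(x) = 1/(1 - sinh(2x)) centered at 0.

Plug the Maclaurin series of the inner function into that of the outer and collect terms.
p(0) = 1
p′(0) = 2
p′′(0) = 8
p′′′(0) = 56
p^(4)(0) = 512
p^(5)(0) = 5792

724*x^5/15 + 64*x^4/3 + 28*x^3/3 + 4*x^2 + 2*x + 1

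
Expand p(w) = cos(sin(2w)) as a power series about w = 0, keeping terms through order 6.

Substitute the inner expansion into the outer series and collect powers.
p(0) = 1
p′(0) = 0
p′′(0) = -4
p′′′(0) = 0
p^(4)(0) = 80
p^(5)(0) = 0
p^(6)(0) = -2368
Then c_k = p^(k)(0)/k! gives each Taylor coefficient.

-148*w^6/45 + 10*w^4/3 - 2*w^2 + 1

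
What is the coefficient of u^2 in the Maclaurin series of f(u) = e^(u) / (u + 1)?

Multiply the numerator's expansion by the denominator's geometric series.
[u^0] = 1;  [u^1] = 0;  [u^2] = 1/2.
So c_2 = f′′(0)/2! = 1/2.

1/2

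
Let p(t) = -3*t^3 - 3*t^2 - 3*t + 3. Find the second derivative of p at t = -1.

12

The coefficient of (t + 1)^2 in the expansion is 6, so p′′(-1) = 2! * (6) = 12.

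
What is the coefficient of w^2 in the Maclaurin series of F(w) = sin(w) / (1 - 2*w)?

2

Expand 1/(denominator) as a geometric series and multiply by the numerator's series.
F(0) = 0
F′(0) = 1
F′′(0) = 4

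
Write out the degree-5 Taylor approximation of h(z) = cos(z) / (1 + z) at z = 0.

-13*z^5/24 + 13*z^4/24 - z^3/2 + z^2/2 - z + 1

Multiply the two series term by term and collect like powers.
h(0) = 1
h′(0) = -1
h′′(0) = 1
h′′′(0) = -3
h^(4)(0) = 13
h^(5)(0) = -65
The Taylor polynomial is Σ h^(k)(0)/k! · z^k.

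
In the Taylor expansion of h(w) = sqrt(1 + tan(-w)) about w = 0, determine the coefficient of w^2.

Let u equal the inner series; expand the outer function in u and truncate.
h(0) = 1
h′(0) = -1/2
h′′(0) = -1/4
So c_2 = h′′(0)/2! = -1/8.

-1/8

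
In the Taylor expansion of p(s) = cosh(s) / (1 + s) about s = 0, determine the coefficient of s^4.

Multiply the two series term by term and collect like powers.
p(0) = 1
p′(0) = -1
p′′(0) = 3
p′′′(0) = -9
p^(4)(0) = 37

37/24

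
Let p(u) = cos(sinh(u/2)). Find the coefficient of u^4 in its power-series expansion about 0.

Let u equal the inner series; expand the outer function in u and truncate.

-1/128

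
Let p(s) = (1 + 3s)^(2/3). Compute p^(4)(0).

The coefficient of s^4 in the expansion is -7/3, so p^(4)(0) = 4! * (-7/3) = -56.

-56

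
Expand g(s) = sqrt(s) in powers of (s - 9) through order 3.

(s - 9)^3/3888 - (s - 9)^2/216 + (s - 9)/6 + 3

g(9) = 3
g′(9) = 1/6
g′′(9) = -1/108
g′′′(9) = 1/648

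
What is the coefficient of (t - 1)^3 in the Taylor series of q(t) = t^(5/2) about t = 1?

5/16

Apply the Taylor formula c_k = f^(k)(a)/k!.
[(t - 1)^0] = 1;  [(t - 1)^1] = 5/2;  [(t - 1)^2] = 15/8;  [(t - 1)^3] = 5/16.
So c_3 = q′′′(1)/3! = 5/16.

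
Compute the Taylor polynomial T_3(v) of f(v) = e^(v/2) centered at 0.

v^3/48 + v^2/8 + v/2 + 1

Differentiate repeatedly and evaluate at the center.
f(0) = 1
f′(0) = 1/2
f′′(0) = 1/4
f′′′(0) = 1/8
The Taylor polynomial is Σ f^(k)(0)/k! · v^k.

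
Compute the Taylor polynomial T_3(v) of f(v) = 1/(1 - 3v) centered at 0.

27*v^3 + 9*v^2 + 3*v + 1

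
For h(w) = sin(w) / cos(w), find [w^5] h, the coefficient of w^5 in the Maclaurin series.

Write the quotient as an unknown series and match coefficients against numerator = denominator · series.
h(0) = 0
h′(0) = 1
h′′(0) = 0
h′′′(0) = 2
h^(4)(0) = 0
h^(5)(0) = 16

2/15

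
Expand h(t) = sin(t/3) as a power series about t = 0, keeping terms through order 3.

-t^3/162 + t/3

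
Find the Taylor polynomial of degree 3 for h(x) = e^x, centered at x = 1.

e*(x - 1)^3/6 + e*(x - 1)^2/2 + e*(x - 1) + e

h(1) = e
h′(1) = e
h′′(1) = e
h′′′(1) = e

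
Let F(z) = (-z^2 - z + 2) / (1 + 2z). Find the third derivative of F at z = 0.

-108

Multiply each power in the prefactor through the base expansion.
From the series, [z^3] F = -18; multiply by 3! = 6 to get -108.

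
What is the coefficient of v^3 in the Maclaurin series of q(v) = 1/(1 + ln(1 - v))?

7/3

Substitute the inner expansion into the outer series and collect powers.
q(0) = 1
q′(0) = 1
q′′(0) = 3
q′′′(0) = 14
So c_3 = q′′′(0)/3! = 7/3.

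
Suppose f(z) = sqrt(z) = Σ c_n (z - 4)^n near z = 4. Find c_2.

f(4) = 2
f′(4) = 1/4
f′′(4) = -1/32
So c_2 = f′′(4)/2! = -1/64.

-1/64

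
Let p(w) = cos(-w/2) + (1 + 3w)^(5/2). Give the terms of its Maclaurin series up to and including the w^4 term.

-607*w^4/192 + 135*w^3/16 + 67*w^2/4 + 15*w/2 + 2

Expand each term separately and add.
p(0) = 2
p′(0) = 15/2
p′′(0) = 67/2
p′′′(0) = 405/8
p^(4)(0) = -607/8
Then c_k = p^(k)(0)/k! gives each Taylor coefficient.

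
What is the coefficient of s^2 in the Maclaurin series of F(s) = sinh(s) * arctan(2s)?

Take the Cauchy product of the two expansions.
[s^0] = 0;  [s^1] = 0;  [s^2] = 2.
So c_2 = F′′(0)/2! = 2.

2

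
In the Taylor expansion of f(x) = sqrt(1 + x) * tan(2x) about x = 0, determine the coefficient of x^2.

Expand each factor separately, then convolve coefficients.
f(0) = 0
f′(0) = 2
f′′(0) = 2

1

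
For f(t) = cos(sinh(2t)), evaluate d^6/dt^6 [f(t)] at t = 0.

192

Compose series: expand the inner function first, then feed it into the outer expansion.
The coefficient of t^6 in the expansion is 4/15, so f^(6)(0) = 6! * (4/15) = 192.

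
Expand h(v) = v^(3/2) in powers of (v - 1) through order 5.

-3*(v - 1)^5/256 + 3*(v - 1)^4/128 - (v - 1)^3/16 + 3*(v - 1)^2/8 + 3*(v - 1)/2 + 1

Differentiate repeatedly and evaluate at the center.
h(1) = 1
h′(1) = 3/2
h′′(1) = 3/4
h′′′(1) = -3/8
h^(4)(1) = 9/16
h^(5)(1) = -45/32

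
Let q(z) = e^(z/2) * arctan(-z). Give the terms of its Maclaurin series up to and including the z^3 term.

5*z^3/24 - z^2/2 - z

Write out both Maclaurin series and multiply, keeping only the needed powers.
q(0) = 0
q′(0) = -1
q′′(0) = -1
q′′′(0) = 5/4
Dividing each by k! gives the coefficients c_0, ..., c_3.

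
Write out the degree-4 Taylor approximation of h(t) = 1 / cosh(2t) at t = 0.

10*t^4/3 - 2*t^2 + 1

Invert the denominator's series and multiply.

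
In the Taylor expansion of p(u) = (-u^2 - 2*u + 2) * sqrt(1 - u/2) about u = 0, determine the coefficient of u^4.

43/1024

Shift and add copies of the series according to the polynomial's terms.
p(0) = 2
p′(0) = -5/2
p′′(0) = -9/8
p′′′(0) = 57/32
p^(4)(0) = 129/128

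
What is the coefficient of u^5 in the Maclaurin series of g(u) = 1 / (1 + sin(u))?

-61/120

Expand as Σ (-1)^k u^k with u equal to the inner function's series.
g(0) = 1
g′(0) = -1
g′′(0) = 2
g′′′(0) = -5
g^(4)(0) = 16
g^(5)(0) = -61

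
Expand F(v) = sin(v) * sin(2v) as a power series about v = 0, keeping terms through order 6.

Write out both Maclaurin series and multiply, keeping only the needed powers.
F(0) = 0
F′(0) = 0
F′′(0) = 4
F′′′(0) = 0
F^(4)(0) = -40
F^(5)(0) = 0
F^(6)(0) = 364
Then c_k = F^(k)(0)/k! gives each Taylor coefficient.

91*v^6/180 - 5*v^4/3 + 2*v^2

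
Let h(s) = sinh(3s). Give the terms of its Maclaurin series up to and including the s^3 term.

9*s^3/2 + 3*s

h(0) = 0
h′(0) = 3
h′′(0) = 0
h′′′(0) = 27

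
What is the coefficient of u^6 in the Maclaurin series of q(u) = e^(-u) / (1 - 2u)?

Take the Cauchy product of the two expansions.
q(0) = 1
q′(0) = 1
q′′(0) = 5
q′′′(0) = 29
q^(4)(0) = 233
q^(5)(0) = 2329
q^(6)(0) = 27949
So c_6 = q^(6)(0)/6! = 27949/720.

27949/720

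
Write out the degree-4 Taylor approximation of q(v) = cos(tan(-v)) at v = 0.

-7*v^4/24 - v^2/2 + 1

Let u equal the inner series; expand the outer function in u and truncate.
q(0) = 1
q′(0) = 0
q′′(0) = -1
q′′′(0) = 0
q^(4)(0) = -7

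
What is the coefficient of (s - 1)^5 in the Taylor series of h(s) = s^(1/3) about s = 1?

22/729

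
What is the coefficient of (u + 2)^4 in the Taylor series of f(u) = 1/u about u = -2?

-1/32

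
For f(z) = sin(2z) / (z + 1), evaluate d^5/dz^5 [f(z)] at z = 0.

112

Use 1/(1 - r) = Σ r^k on the denominator, then take the Cauchy product.
The coefficient of z^5 in the expansion is 14/15, so f^(5)(0) = 5! * (14/15) = 112.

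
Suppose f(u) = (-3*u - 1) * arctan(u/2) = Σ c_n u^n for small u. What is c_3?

1/24

Shift and add copies of the series according to the polynomial's terms.
f(0) = 0
f′(0) = -1/2
f′′(0) = -3
f′′′(0) = 1/4
The Taylor polynomial is Σ f^(k)(0)/k! · u^k.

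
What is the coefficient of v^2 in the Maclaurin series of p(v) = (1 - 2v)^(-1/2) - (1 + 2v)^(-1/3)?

11/18

Expand each term separately and add.
[v^0] = 0;  [v^1] = 5/3;  [v^2] = 11/18.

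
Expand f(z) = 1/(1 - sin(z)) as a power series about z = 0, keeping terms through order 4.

Plug the Maclaurin series of the inner function into that of the outer and collect terms.
[z^0] = 1;  [z^1] = 1;  [z^2] = 1;  [z^3] = 5/6;  [z^4] = 2/3.

2*z^4/3 + 5*z^3/6 + z^2 + z + 1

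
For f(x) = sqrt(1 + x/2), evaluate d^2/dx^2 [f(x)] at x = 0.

-1/16

Compute the successive derivatives at the expansion point and divide by k!.
The coefficient of x^2 in the expansion is -1/32, so f′′(0) = 2! * (-1/32) = -1/16.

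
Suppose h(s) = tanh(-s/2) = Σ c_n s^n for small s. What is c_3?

1/24

h(0) = 0
h′(0) = -1/2
h′′(0) = 0
h′′′(0) = 1/4
So c_3 = h′′′(0)/3! = 1/24.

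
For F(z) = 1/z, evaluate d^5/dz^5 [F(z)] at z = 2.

-15/8

The coefficient of (z - 2)^5 in the expansion is -1/64, so F^(5)(2) = 5! * (-1/64) = -15/8.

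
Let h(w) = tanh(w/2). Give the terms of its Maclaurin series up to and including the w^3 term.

-w^3/24 + w/2

Compute the successive derivatives at the expansion point and divide by k!.
h(0) = 0
h′(0) = 1/2
h′′(0) = 0
h′′′(0) = -1/4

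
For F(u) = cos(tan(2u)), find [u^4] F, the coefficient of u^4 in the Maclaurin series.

-14/3

Let u equal the inner series; expand the outer function in u and truncate.
F(0) = 1
F′(0) = 0
F′′(0) = -4
F′′′(0) = 0
F^(4)(0) = -112
So c_4 = F^(4)(0)/4! = -14/3.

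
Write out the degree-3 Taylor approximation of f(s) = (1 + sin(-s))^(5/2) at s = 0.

5*s^3/48 + 15*s^2/8 - 5*s/2 + 1

Plug the Maclaurin series of the inner function into that of the outer and collect terms.
[s^0] = 1;  [s^1] = -5/2;  [s^2] = 15/8;  [s^3] = 5/48.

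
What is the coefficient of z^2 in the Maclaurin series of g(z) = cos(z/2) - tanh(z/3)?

-1/8

Combine the two series term by term.
g(0) = 1
g′(0) = -1/3
g′′(0) = -1/4
Then c_k = g^(k)(0)/k! gives each Taylor coefficient.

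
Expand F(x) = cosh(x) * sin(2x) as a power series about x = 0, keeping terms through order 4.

Expand each factor separately, then convolve coefficients.
F(0) = 0
F′(0) = 2
F′′(0) = 0
F′′′(0) = -2
F^(4)(0) = 0
The Taylor polynomial is Σ F^(k)(0)/k! · x^k.

-x^3/3 + 2*x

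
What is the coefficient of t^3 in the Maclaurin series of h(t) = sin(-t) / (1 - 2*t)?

Multiply the numerator's expansion by the denominator's geometric series.
h(0) = 0
h′(0) = -1
h′′(0) = -4
h′′′(0) = -23
Dividing each by k! gives the coefficients c_0, ..., c_3.

-23/6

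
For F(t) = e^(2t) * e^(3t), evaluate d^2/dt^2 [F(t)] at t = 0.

Take the Cauchy product of the two expansions.
From the series, [t^2] F = 25/2; multiply by 2! = 2 to get 25.

25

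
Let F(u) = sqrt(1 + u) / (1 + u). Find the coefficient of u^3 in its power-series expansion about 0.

-5/16

Expand each factor separately, then convolve coefficients.
F(0) = 1
F′(0) = -1/2
F′′(0) = 3/4
F′′′(0) = -15/8
So c_3 = F′′′(0)/3! = -5/16.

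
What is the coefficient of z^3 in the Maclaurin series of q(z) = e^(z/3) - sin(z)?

Add the two expansions coefficient-wise.
q(0) = 1
q′(0) = -2/3
q′′(0) = 1/9
q′′′(0) = 28/27
So c_3 = q′′′(0)/3! = 14/81.

14/81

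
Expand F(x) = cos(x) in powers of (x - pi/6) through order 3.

Apply the Taylor formula c_k = f^(k)(a)/k!.
[(x - pi/6)^0] = sqrt(3)/2;  [(x - pi/6)^1] = -1/2;  [(x - pi/6)^2] = -sqrt(3)/4;  [(x - pi/6)^3] = 1/12.

(x - pi/6)^3/12 - sqrt(3)*(x - pi/6)^2/4 - (x - pi/6)/2 + sqrt(3)/2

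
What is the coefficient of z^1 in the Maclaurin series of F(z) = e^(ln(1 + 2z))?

2

Let u equal the inner series; expand the outer function in u and truncate.
F(0) = 1
F′(0) = 2
The Taylor polynomial is Σ F^(k)(0)/k! · z^k.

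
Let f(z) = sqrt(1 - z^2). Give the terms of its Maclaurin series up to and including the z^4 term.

Use the known series and substitute for the argument.
f(0) = 1
f′(0) = 0
f′′(0) = -1
f′′′(0) = 0
f^(4)(0) = -3

-z^4/8 - z^2/2 + 1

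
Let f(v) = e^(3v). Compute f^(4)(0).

Apply the Taylor formula c_k = f^(k)(a)/k!.
The coefficient of v^4 in the expansion is 27/8, so f^(4)(0) = 4! * (27/8) = 81.

81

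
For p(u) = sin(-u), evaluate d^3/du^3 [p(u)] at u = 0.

The coefficient of u^3 in the expansion is 1/6, so p′′′(0) = 3! * (1/6) = 1.

1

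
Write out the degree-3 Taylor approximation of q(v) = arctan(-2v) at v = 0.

8*v^3/3 - 2*v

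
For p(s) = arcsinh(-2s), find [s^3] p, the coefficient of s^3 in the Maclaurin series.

Compute the successive derivatives at the expansion point and divide by k!.
p(0) = 0
p′(0) = -2
p′′(0) = 0
p′′′(0) = 8
So c_3 = p′′′(0)/3! = 4/3.

4/3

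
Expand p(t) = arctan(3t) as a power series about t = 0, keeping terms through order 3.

-9*t^3 + 3*t

[t^0] = 0;  [t^1] = 3;  [t^2] = 0;  [t^3] = -9.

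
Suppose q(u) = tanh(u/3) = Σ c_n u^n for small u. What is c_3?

-1/81

Compute the successive derivatives at the expansion point and divide by k!.
q(0) = 0
q′(0) = 1/3
q′′(0) = 0
q′′′(0) = -2/27
So c_3 = q′′′(0)/3! = -1/81.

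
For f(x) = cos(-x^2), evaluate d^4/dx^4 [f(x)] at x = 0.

-12

Compute the successive derivatives at the expansion point and divide by k!.
The coefficient of x^4 in the expansion is -1/2, so f^(4)(0) = 4! * (-1/2) = -12.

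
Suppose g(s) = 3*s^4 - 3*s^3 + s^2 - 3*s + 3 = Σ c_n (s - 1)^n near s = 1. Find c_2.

g(1) = 1
g′(1) = 2
g′′(1) = 20
So c_2 = g′′(1)/2! = 10.

10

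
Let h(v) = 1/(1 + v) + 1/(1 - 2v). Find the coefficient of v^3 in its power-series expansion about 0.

Add the two expansions coefficient-wise.
h(0) = 2
h′(0) = 1
h′′(0) = 10
h′′′(0) = 42

7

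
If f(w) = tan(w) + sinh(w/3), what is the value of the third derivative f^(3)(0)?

Combine the two series term by term.
The coefficient of w^3 in the expansion is 55/162, so f′′′(0) = 3! * (55/162) = 55/27.

55/27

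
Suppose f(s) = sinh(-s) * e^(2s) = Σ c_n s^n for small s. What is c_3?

-13/6

Write out both Maclaurin series and multiply, keeping only the needed powers.
f(0) = 0
f′(0) = -1
f′′(0) = -4
f′′′(0) = -13
Dividing each by k! gives the coefficients c_0, ..., c_3.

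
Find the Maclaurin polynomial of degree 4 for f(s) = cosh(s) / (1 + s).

Write out both Maclaurin series and multiply, keeping only the needed powers.
[s^0] = 1;  [s^1] = -1;  [s^2] = 3/2;  [s^3] = -3/2;  [s^4] = 37/24.

37*s^4/24 - 3*s^3/2 + 3*s^2/2 - s + 1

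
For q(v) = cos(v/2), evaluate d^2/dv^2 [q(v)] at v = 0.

Differentiate repeatedly and evaluate at the center.
The coefficient of v^2 in the expansion is -1/8, so q′′(0) = 2! * (-1/8) = -1/4.

-1/4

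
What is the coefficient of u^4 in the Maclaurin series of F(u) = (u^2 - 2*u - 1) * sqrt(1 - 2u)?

9/8

Distribute the polynomial across the series and collect like powers.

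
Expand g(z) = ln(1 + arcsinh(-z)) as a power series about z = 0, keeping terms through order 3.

-z^3/6 - z^2/2 - z

Plug the Maclaurin series of the inner function into that of the outer and collect terms.
[z^0] = 0;  [z^1] = -1;  [z^2] = -1/2;  [z^3] = -1/6.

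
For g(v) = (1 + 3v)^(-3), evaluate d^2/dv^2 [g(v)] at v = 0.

108

Apply the Taylor formula c_k = f^(k)(a)/k!.
The coefficient of v^2 in the expansion is 54, so g′′(0) = 2! * (54) = 108.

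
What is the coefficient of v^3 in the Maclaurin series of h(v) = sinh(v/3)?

1/162

h(0) = 0
h′(0) = 1/3
h′′(0) = 0
h′′′(0) = 1/27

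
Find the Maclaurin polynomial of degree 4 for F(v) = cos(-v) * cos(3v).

Expand each factor separately, then convolve coefficients.

17*v^4/3 - 5*v^2 + 1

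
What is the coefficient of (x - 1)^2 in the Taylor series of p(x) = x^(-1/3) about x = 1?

2/9

Differentiate repeatedly and evaluate at the center.
p(1) = 1
p′(1) = -1/3
p′′(1) = 4/9
Then c_k = p^(k)(1)/k! gives each Taylor coefficient.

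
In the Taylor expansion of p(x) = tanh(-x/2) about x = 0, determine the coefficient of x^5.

Compute the successive derivatives at the expansion point and divide by k!.
p(0) = 0
p′(0) = -1/2
p′′(0) = 0
p′′′(0) = 1/4
p^(4)(0) = 0
p^(5)(0) = -1/2

-1/240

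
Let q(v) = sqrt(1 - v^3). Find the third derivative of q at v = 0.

Use the known series and substitute for the argument.
The coefficient of v^3 in the expansion is -1/2, so q′′′(0) = 3! * (-1/2) = -3.

-3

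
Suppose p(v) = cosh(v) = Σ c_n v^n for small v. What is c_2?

1/2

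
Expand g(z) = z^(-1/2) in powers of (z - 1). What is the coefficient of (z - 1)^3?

-5/16

g(1) = 1
g′(1) = -1/2
g′′(1) = 3/4
g′′′(1) = -15/8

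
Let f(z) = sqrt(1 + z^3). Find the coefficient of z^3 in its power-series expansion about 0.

[z^0] = 1;  [z^1] = 0;  [z^2] = 0;  [z^3] = 1/2.

1/2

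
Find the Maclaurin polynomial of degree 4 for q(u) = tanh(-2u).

8*u^3/3 - 2*u

Compute the successive derivatives at the expansion point and divide by k!.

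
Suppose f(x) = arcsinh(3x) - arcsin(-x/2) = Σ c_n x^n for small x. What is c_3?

Add the two expansions coefficient-wise.
f(0) = 0
f′(0) = 7/2
f′′(0) = 0
f′′′(0) = -215/8
So c_3 = f′′′(0)/3! = -215/48.

-215/48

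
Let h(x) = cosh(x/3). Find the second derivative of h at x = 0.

Differentiate repeatedly and evaluate at the center.
From the series, [x^2] h = 1/18; multiply by 2! = 2 to get 1/9.

1/9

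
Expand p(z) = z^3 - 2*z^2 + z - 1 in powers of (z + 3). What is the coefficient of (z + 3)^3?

p(-3) = -49
p′(-3) = 40
p′′(-3) = -22
p′′′(-3) = 6

1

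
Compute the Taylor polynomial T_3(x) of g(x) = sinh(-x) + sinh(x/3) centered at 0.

-13*x^3/81 - 2*x/3

Add the two expansions coefficient-wise.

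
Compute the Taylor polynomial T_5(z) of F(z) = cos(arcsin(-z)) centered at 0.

Let u equal the inner series; expand the outer function in u and truncate.
F(0) = 1
F′(0) = 0
F′′(0) = -1
F′′′(0) = 0
F^(4)(0) = -3
F^(5)(0) = 0
Dividing each by k! gives the coefficients c_0, ..., c_5.

-z^4/8 - z^2/2 + 1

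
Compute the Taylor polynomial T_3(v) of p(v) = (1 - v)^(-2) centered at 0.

4*v^3 + 3*v^2 + 2*v + 1

p(0) = 1
p′(0) = 2
p′′(0) = 6
p′′′(0) = 24
Then c_k = p^(k)(0)/k! gives each Taylor coefficient.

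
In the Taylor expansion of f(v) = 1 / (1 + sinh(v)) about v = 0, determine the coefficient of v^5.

Expand as Σ (-1)^k u^k with u equal to the inner function's series.
[v^0] = 1;  [v^1] = -1;  [v^2] = 1;  [v^3] = -7/6;  [v^4] = 4/3;  [v^5] = -181/120.

-181/120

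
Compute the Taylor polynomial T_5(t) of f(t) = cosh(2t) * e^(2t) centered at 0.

Expand each factor separately, then convolve coefficients.
f(0) = 1
f′(0) = 2
f′′(0) = 8
f′′′(0) = 32
f^(4)(0) = 128
f^(5)(0) = 512

64*t^5/15 + 16*t^4/3 + 16*t^3/3 + 4*t^2 + 2*t + 1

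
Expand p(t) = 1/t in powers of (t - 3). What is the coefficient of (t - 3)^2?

Compute the successive derivatives at the expansion point and divide by k!.
p(3) = 1/3
p′(3) = -1/9
p′′(3) = 2/27

1/27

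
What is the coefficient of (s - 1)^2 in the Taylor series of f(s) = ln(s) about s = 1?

-1/2

Differentiate repeatedly and evaluate at the center.
f(1) = 0
f′(1) = 1
f′′(1) = -1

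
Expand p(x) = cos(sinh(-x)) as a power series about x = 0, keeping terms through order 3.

Substitute the inner expansion into the outer series and collect powers.
[x^0] = 1;  [x^1] = 0;  [x^2] = -1/2;  [x^3] = 0.

1 - x^2/2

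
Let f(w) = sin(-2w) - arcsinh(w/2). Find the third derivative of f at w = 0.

Combine the two series term by term.
From the series, [w^3] f = 65/48; multiply by 3! = 6 to get 65/8.

65/8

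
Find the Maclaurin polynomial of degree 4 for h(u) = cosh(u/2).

u^4/384 + u^2/8 + 1

Differentiate repeatedly and evaluate at the center.
h(0) = 1
h′(0) = 0
h′′(0) = 1/4
h′′′(0) = 0
h^(4)(0) = 1/16
The Taylor polynomial is Σ h^(k)(0)/k! · u^k.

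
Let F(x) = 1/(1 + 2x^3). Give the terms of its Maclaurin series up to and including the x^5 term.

1 - 2*x^3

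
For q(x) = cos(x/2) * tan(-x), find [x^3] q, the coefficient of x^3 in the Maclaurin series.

Multiply the two series term by term and collect like powers.
[x^0] = 0;  [x^1] = -1;  [x^2] = 0;  [x^3] = -5/24.

-5/24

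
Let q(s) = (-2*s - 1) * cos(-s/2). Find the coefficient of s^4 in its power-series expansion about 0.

Multiply each power in the prefactor through the base expansion.
q(0) = -1
q′(0) = -2
q′′(0) = 1/4
q′′′(0) = 3/2
q^(4)(0) = -1/16
So c_4 = q^(4)(0)/4! = -1/384.

-1/384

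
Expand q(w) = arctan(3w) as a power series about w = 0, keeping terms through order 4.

-9*w^3 + 3*w

[w^0] = 0;  [w^1] = 3;  [w^2] = 0;  [w^3] = -9;  [w^4] = 0.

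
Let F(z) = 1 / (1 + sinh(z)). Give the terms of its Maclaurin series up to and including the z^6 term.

Use the geometric series for the reciprocal, then substitute.
F(0) = 1
F′(0) = -1
F′′(0) = 2
F′′′(0) = -7
F^(4)(0) = 32
F^(5)(0) = -181
F^(6)(0) = 1232

77*z^6/45 - 181*z^5/120 + 4*z^4/3 - 7*z^3/6 + z^2 - z + 1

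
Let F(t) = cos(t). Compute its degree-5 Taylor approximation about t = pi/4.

-sqrt(2)*(t - pi/4)^5/240 + sqrt(2)*(t - pi/4)^4/48 + sqrt(2)*(t - pi/4)^3/12 - sqrt(2)*(t - pi/4)^2/4 - sqrt(2)*(t - pi/4)/2 + sqrt(2)/2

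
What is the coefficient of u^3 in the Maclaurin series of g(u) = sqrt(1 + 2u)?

Use the known series and substitute for the argument.
g(0) = 1
g′(0) = 1
g′′(0) = -1
g′′′(0) = 3

1/2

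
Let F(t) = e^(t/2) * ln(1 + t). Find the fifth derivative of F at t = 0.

Multiply the two series term by term and collect like powers.
From the series, [t^5] F = 209/1920; multiply by 5! = 120 to get 209/16.

209/16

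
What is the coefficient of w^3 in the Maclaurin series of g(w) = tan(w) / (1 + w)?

Take the Cauchy product of the two expansions.
g(0) = 0
g′(0) = 1
g′′(0) = -2
g′′′(0) = 8

4/3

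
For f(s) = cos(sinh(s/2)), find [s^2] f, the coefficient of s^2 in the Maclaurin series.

-1/8

Substitute the inner expansion into the outer series and collect powers.
f(0) = 1
f′(0) = 0
f′′(0) = -1/4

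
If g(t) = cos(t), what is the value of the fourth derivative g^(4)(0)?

1

From the series, [t^4] g = 1/24; multiply by 4! = 24 to get 1.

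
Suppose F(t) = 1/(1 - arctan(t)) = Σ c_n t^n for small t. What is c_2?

Compose series: expand the inner function first, then feed it into the outer expansion.
So c_2 = F′′(0)/2! = 1.

1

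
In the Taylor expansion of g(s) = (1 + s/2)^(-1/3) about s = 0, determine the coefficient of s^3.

Differentiate repeatedly and evaluate at the center.
[s^0] = 1;  [s^1] = -1/6;  [s^2] = 1/18;  [s^3] = -7/324.

-7/324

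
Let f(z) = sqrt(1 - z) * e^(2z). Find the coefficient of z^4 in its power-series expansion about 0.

Write out both Maclaurin series and multiply, keeping only the needed powers.
f(0) = 1
f′(0) = 3/2
f′′(0) = 7/4
f′′′(0) = 1/8
f^(4)(0) = -159/16

-53/128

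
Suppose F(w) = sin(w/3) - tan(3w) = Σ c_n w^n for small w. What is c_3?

-1459/162

Combine the two series term by term.
F(0) = 0
F′(0) = -8/3
F′′(0) = 0
F′′′(0) = -1459/27
So c_3 = F′′′(0)/3! = -1459/162.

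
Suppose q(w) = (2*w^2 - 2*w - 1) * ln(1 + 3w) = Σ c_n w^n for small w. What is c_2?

-3/2

Shift and add copies of the series according to the polynomial's terms.
q(0) = 0
q′(0) = -3
q′′(0) = -3
So c_2 = q′′(0)/2! = -3/2.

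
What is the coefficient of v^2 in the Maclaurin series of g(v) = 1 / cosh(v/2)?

-1/8

Write the quotient as an unknown series and match coefficients against numerator = denominator · series.
[v^0] = 1;  [v^1] = 0;  [v^2] = -1/8.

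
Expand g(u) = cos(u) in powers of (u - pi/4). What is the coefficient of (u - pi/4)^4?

g(pi/4) = sqrt(2)/2
g′(pi/4) = -sqrt(2)/2
g′′(pi/4) = -sqrt(2)/2
g′′′(pi/4) = sqrt(2)/2
g^(4)(pi/4) = sqrt(2)/2
Dividing each by k! gives the coefficients c_0, ..., c_4.

sqrt(2)/48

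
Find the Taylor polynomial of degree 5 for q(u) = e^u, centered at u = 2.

(u - 2)^5*e^(2)/120 + (u - 2)^4*e^(2)/24 + (u - 2)^3*e^(2)/6 + (u - 2)^2*e^(2)/2 + (u - 2)*e^(2) + e^(2)

[(u - 2)^0] = e^(2);  [(u - 2)^1] = e^(2);  [(u - 2)^2] = e^(2)/2;  [(u - 2)^3] = e^(2)/6;  [(u - 2)^4] = e^(2)/24;  [(u - 2)^5] = e^(2)/120.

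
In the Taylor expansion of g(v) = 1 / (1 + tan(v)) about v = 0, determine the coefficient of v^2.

Expand as Σ (-1)^k u^k with u equal to the inner function's series.
g(0) = 1
g′(0) = -1
g′′(0) = 2

1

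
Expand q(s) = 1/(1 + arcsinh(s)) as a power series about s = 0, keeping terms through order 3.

Let u equal the inner series; expand the outer function in u and truncate.
[s^0] = 1;  [s^1] = -1;  [s^2] = 1;  [s^3] = -5/6.

-5*s^3/6 + s^2 - s + 1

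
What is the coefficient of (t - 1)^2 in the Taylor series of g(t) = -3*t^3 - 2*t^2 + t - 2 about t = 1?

g(1) = -6
g′(1) = -12
g′′(1) = -22
The Taylor polynomial is Σ g^(k)(1)/k! · (t - 1)^k.

-11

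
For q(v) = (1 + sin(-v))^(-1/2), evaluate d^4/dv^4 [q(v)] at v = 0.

57/16

Compose series: expand the inner function first, then feed it into the outer expansion.
From the series, [v^4] q = 19/128; multiply by 4! = 24 to get 57/16.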